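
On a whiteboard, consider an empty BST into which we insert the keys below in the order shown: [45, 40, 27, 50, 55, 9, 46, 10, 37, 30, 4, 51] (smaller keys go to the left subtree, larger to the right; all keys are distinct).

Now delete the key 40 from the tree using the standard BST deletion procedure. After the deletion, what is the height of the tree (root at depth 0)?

3

Resulting structure (node: left, right):
  45: L=40, R=50
  40: L=27, R=–
  27: L=9, R=37
  50: L=46, R=55
  55: L=51, R=–
  9: L=4, R=10
  46: L=–, R=–
  10: L=–, R=–
  37: L=30, R=–
  30: L=–, R=–
  4: L=–, R=–
  51: L=–, R=–

Delete 40 (at most one child — splice it out).
After deletion, deepest node is 10 at depth 3.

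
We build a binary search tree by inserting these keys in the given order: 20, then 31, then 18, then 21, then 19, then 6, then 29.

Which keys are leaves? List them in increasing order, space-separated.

Insert 20: tree is empty, so 20 becomes the root.
Insert 31: 31 > 20 → go right. Place as right child of 20.
Insert 18: 18 < 20 → go left. Place as left child of 20.
Insert 21: 21 > 20 → go right; 21 < 31 → go left. Place as left child of 31.
Insert 19: 19 < 20 → go left; 19 > 18 → go right. Place as right child of 18.
Insert 6: 6 < 20 → go left; 6 < 18 → go left. Place as left child of 18.
Insert 29: 29 > 20 → go right; 29 < 31 → go left; 29 > 21 → go right. Place as right child of 21.

6 19 29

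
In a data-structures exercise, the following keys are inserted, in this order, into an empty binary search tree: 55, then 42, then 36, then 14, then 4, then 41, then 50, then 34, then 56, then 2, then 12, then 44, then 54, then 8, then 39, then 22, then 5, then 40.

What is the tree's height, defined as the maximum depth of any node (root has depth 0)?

Insert 55: tree is empty, so 55 becomes the root.
Insert 42: 42 < 55 → go left. Place as left child of 55.
Insert 36: 36 < 55 → go left; 36 < 42 → go left. Place as left child of 42.
Insert 14: 14 < 55 → go left; 14 < 42 → go left; 14 < 36 → go left. Place as left child of 36.
Insert 4: 4 < 55 → go left; 4 < 42 → go left; 4 < 36 → go left; 4 < 14 → go left. Place as left child of 14.
Insert 41: 41 < 55 → go left; 41 < 42 → go left; 41 > 36 → go right. Place as right child of 36.
Insert 50: 50 < 55 → go left; 50 > 42 → go right. Place as right child of 42.
Insert 34: 34 < 55 → go left; 34 < 42 → go left; 34 < 36 → go left; 34 > 14 → go right. Place as right child of 14.
Insert 56: 56 > 55 → go right. Place as right child of 55.
Insert 2: 2 < 55 → go left; 2 < 42 → go left; 2 < 36 → go left; 2 < 14 → go left; 2 < 4 → go left. Place as left child of 4.
Insert 12: 12 < 55 → go left; 12 < 42 → go left; 12 < 36 → go left; 12 < 14 → go left; 12 > 4 → go right. Place as right child of 4.
Insert 44: 44 < 55 → go left; 44 > 42 → go right; 44 < 50 → go left. Place as left child of 50.
Insert 54: 54 < 55 → go left; 54 > 42 → go right; 54 > 50 → go right. Place as right child of 50.
Insert 8: 8 < 55 → go left; 8 < 42 → go left; 8 < 36 → go left; 8 < 14 → go left; 8 > 4 → go right; 8 < 12 → go left. Place as left child of 12.
Insert 39: 39 < 55 → go left; 39 < 42 → go left; 39 > 36 → go right; 39 < 41 → go left. Place as left child of 41.
Insert 22: 22 < 55 → go left; 22 < 42 → go left; 22 < 36 → go left; 22 > 14 → go right; 22 < 34 → go left. Place as left child of 34.
Insert 5: 5 < 55 → go left; 5 < 42 → go left; 5 < 36 → go left; 5 < 14 → go left; 5 > 4 → go right; 5 < 12 → go left; 5 < 8 → go left. Place as left child of 8.
Insert 40: 40 < 55 → go left; 40 < 42 → go left; 40 > 36 → go right; 40 < 41 → go left; 40 > 39 → go right. Place as right child of 39.

The deepest node is 5 at depth 7.

7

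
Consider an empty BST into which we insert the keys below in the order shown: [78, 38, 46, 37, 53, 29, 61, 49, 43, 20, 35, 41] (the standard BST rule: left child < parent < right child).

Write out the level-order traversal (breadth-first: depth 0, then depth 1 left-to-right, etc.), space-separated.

Insert 78: tree is empty, so 78 becomes the root.
Insert 38: 38 < 78 → go left. Place as left child of 78.
Insert 46: 46 < 78 → go left; 46 > 38 → go right. Place as right child of 38.
Insert 37: 37 < 78 → go left; 37 < 38 → go left. Place as left child of 38.
Insert 53: 53 < 78 → go left; 53 > 38 → go right; 53 > 46 → go right. Place as right child of 46.
Insert 29: 29 < 78 → go left; 29 < 38 → go left; 29 < 37 → go left. Place as left child of 37.
Insert 61: 61 < 78 → go left; 61 > 38 → go right; 61 > 46 → go right; 61 > 53 → go right. Place as right child of 53.
Insert 49: 49 < 78 → go left; 49 > 38 → go right; 49 > 46 → go right; 49 < 53 → go left. Place as left child of 53.
Insert 43: 43 < 78 → go left; 43 > 38 → go right; 43 < 46 → go left. Place as left child of 46.
Insert 20: 20 < 78 → go left; 20 < 38 → go left; 20 < 37 → go left; 20 < 29 → go left. Place as left child of 29.
Insert 35: 35 < 78 → go left; 35 < 38 → go left; 35 < 37 → go left; 35 > 29 → go right. Place as right child of 29.
Insert 41: 41 < 78 → go left; 41 > 38 → go right; 41 < 46 → go left; 41 < 43 → go left. Place as left child of 43.

78 38 37 46 29 43 53 20 35 41 49 61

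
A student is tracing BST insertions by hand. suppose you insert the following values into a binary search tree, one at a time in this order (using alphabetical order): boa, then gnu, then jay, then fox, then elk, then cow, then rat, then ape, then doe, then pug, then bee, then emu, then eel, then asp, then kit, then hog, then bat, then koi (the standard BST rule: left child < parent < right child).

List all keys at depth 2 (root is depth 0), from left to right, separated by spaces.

Insert boa: tree is empty, so boa becomes the root.
Insert gnu: gnu > boa → go right. Place as right child of boa.
Insert jay: jay > boa → go right; jay > gnu → go right. Place as right child of gnu.
Insert fox: fox > boa → go right; fox < gnu → go left. Place as left child of gnu.
Insert elk: elk > boa → go right; elk < gnu → go left; elk < fox → go left. Place as left child of fox.
Insert cow: cow > boa → go right; cow < gnu → go left; cow < fox → go left; cow < elk → go left. Place as left child of elk.
Insert rat: rat > boa → go right; rat > gnu → go right; rat > jay → go right. Place as right child of jay.
Insert ape: ape < boa → go left. Place as left child of boa.
Insert doe: doe > boa → go right; doe < gnu → go left; doe < fox → go left; doe < elk → go left; doe > cow → go right. Place as right child of cow.
Insert pug: pug > boa → go right; pug > gnu → go right; pug > jay → go right; pug < rat → go left. Place as left child of rat.
Insert bee: bee < boa → go left; bee > ape → go right. Place as right child of ape.
Insert emu: emu > boa → go right; emu < gnu → go left; emu < fox → go left; emu > elk → go right. Place as right child of elk.
Insert eel: eel > boa → go right; eel < gnu → go left; eel < fox → go left; eel < elk → go left; eel > cow → go right; eel > doe → go right. Place as right child of doe.
Insert asp: asp < boa → go left; asp > ape → go right; asp < bee → go left. Place as left child of bee.
Insert kit: kit > boa → go right; kit > gnu → go right; kit > jay → go right; kit < rat → go left; kit < pug → go left. Place as left child of pug.
Insert hog: hog > boa → go right; hog > gnu → go right; hog < jay → go left. Place as left child of jay.
Insert bat: bat < boa → go left; bat > ape → go right; bat < bee → go left; bat > asp → go right. Place as right child of asp.
Insert koi: koi > boa → go right; koi > gnu → go right; koi > jay → go right; koi < rat → go left; koi < pug → go left; koi > kit → go right. Place as right child of kit.

bee fox jay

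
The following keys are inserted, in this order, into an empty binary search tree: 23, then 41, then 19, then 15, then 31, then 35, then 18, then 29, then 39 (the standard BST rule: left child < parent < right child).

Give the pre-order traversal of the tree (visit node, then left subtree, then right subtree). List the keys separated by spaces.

23: root
41: right child of 23 (depth 1)
19: left child of 23 (depth 1)
15: left child of 19 (depth 2)
31: left child of 41 (depth 2)
35: right child of 31 (depth 3)
18: right child of 15 (depth 3)
29: left child of 31 (depth 3)
39: right child of 35 (depth 4)

23 19 15 18 41 31 29 35 39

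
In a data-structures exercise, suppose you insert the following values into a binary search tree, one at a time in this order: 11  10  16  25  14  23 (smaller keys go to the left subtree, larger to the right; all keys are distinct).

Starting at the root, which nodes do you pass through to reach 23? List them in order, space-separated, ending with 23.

11 16 25 23

Insert 11: tree is empty, so 11 becomes the root.
Insert 10: 10 < 11 → go left. Place as left child of 11.
Insert 16: 16 > 11 → go right. Place as right child of 11.
Insert 25: 25 > 11 → go right; 25 > 16 → go right. Place as right child of 16.
Insert 14: 14 > 11 → go right; 14 < 16 → go left. Place as left child of 16.
Insert 23: 23 > 11 → go right; 23 > 16 → go right; 23 < 25 → go left. Place as left child of 25.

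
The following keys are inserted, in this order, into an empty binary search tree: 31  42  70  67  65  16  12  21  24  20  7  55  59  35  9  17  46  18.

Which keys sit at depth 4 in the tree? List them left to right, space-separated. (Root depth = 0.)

Insert 31: tree is empty, so 31 becomes the root.
Insert 42: 42 > 31 → go right. Place as right child of 31.
Insert 70: 70 > 31 → go right; 70 > 42 → go right. Place as right child of 42.
Insert 67: 67 > 31 → go right; 67 > 42 → go right; 67 < 70 → go left. Place as left child of 70.
Insert 65: 65 > 31 → go right; 65 > 42 → go right; 65 < 70 → go left; 65 < 67 → go left. Place as left child of 67.
Insert 16: 16 < 31 → go left. Place as left child of 31.
Insert 12: 12 < 31 → go left; 12 < 16 → go left. Place as left child of 16.
Insert 21: 21 < 31 → go left; 21 > 16 → go right. Place as right child of 16.
Insert 24: 24 < 31 → go left; 24 > 16 → go right; 24 > 21 → go right. Place as right child of 21.
Insert 20: 20 < 31 → go left; 20 > 16 → go right; 20 < 21 → go left. Place as left child of 21.
Insert 7: 7 < 31 → go left; 7 < 16 → go left; 7 < 12 → go left. Place as left child of 12.
Insert 55: 55 > 31 → go right; 55 > 42 → go right; 55 < 70 → go left; 55 < 67 → go left; 55 < 65 → go left. Place as left child of 65.
Insert 59: 59 > 31 → go right; 59 > 42 → go right; 59 < 70 → go left; 59 < 67 → go left; 59 < 65 → go left; 59 > 55 → go right. Place as right child of 55.
Insert 35: 35 > 31 → go right; 35 < 42 → go left. Place as left child of 42.
Insert 9: 9 < 31 → go left; 9 < 16 → go left; 9 < 12 → go left; 9 > 7 → go right. Place as right child of 7.
Insert 17: 17 < 31 → go left; 17 > 16 → go right; 17 < 21 → go left; 17 < 20 → go left. Place as left child of 20.
Insert 46: 46 > 31 → go right; 46 > 42 → go right; 46 < 70 → go left; 46 < 67 → go left; 46 < 65 → go left; 46 < 55 → go left. Place as left child of 55.
Insert 18: 18 < 31 → go left; 18 > 16 → go right; 18 < 21 → go left; 18 < 20 → go left; 18 > 17 → go right. Place as right child of 17.

9 17 65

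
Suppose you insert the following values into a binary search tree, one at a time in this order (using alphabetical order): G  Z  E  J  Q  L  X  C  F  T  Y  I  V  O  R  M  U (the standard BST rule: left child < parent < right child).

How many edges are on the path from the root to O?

Resulting structure (node: left, right):
  G: L=E, R=Z
  Z: L=J, R=–
  E: L=C, R=F
  J: L=I, R=Q
  Q: L=L, R=X
  L: L=–, R=O
  X: L=T, R=Y
  C: L=–, R=–
  F: L=–, R=–
  T: L=R, R=V
  Y: L=–, R=–
  I: L=–, R=–
  V: L=U, R=–
  O: L=M, R=–
  R: L=–, R=–
  M: L=–, R=–
  U: L=–, R=–

Path to O: G → Z → J → Q → L → O, which is 5 edges.

5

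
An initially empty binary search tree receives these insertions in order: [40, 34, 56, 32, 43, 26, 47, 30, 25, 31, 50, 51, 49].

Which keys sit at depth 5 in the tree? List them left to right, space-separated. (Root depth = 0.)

40: root
34: left child of 40 (depth 1)
56: right child of 40 (depth 1)
32: left child of 34 (depth 2)
43: left child of 56 (depth 2)
26: left child of 32 (depth 3)
47: right child of 43 (depth 3)
30: right child of 26 (depth 4)
25: left child of 26 (depth 4)
31: right child of 30 (depth 5)
50: right child of 47 (depth 4)
51: right child of 50 (depth 5)
49: left child of 50 (depth 5)

31 49 51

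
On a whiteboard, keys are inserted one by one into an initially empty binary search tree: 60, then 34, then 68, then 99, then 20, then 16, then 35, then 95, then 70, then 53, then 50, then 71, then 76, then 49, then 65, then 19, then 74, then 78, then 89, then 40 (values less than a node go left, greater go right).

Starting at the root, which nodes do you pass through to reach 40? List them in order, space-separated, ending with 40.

Insert 60: tree is empty, so 60 becomes the root.
Insert 34: 34 < 60 → go left. Place as left child of 60.
Insert 68: 68 > 60 → go right. Place as right child of 60.
Insert 99: 99 > 60 → go right; 99 > 68 → go right. Place as right child of 68.
Insert 20: 20 < 60 → go left; 20 < 34 → go left. Place as left child of 34.
Insert 16: 16 < 60 → go left; 16 < 34 → go left; 16 < 20 → go left. Place as left child of 20.
Insert 35: 35 < 60 → go left; 35 > 34 → go right. Place as right child of 34.
Insert 95: 95 > 60 → go right; 95 > 68 → go right; 95 < 99 → go left. Place as left child of 99.
Insert 70: 70 > 60 → go right; 70 > 68 → go right; 70 < 99 → go left; 70 < 95 → go left. Place as left child of 95.
Insert 53: 53 < 60 → go left; 53 > 34 → go right; 53 > 35 → go right. Place as right child of 35.
Insert 50: 50 < 60 → go left; 50 > 34 → go right; 50 > 35 → go right; 50 < 53 → go left. Place as left child of 53.
Insert 71: 71 > 60 → go right; 71 > 68 → go right; 71 < 99 → go left; 71 < 95 → go left; 71 > 70 → go right. Place as right child of 70.
Insert 76: 76 > 60 → go right; 76 > 68 → go right; 76 < 99 → go left; 76 < 95 → go left; 76 > 70 → go right; 76 > 71 → go right. Place as right child of 71.
Insert 49: 49 < 60 → go left; 49 > 34 → go right; 49 > 35 → go right; 49 < 53 → go left; 49 < 50 → go left. Place as left child of 50.
Insert 65: 65 > 60 → go right; 65 < 68 → go left. Place as left child of 68.
Insert 19: 19 < 60 → go left; 19 < 34 → go left; 19 < 20 → go left; 19 > 16 → go right. Place as right child of 16.
Insert 74: 74 > 60 → go right; 74 > 68 → go right; 74 < 99 → go left; 74 < 95 → go left; 74 > 70 → go right; 74 > 71 → go right; 74 < 76 → go left. Place as left child of 76.
Insert 78: 78 > 60 → go right; 78 > 68 → go right; 78 < 99 → go left; 78 < 95 → go left; 78 > 70 → go right; 78 > 71 → go right; 78 > 76 → go right. Place as right child of 76.
Insert 89: 89 > 60 → go right; 89 > 68 → go right; 89 < 99 → go left; 89 < 95 → go left; 89 > 70 → go right; 89 > 71 → go right; 89 > 76 → go right; 89 > 78 → go right. Place as right child of 78.
Insert 40: 40 < 60 → go left; 40 > 34 → go right; 40 > 35 → go right; 40 < 53 → go left; 40 < 50 → go left; 40 < 49 → go left. Place as left child of 49.

60 34 35 53 50 49 40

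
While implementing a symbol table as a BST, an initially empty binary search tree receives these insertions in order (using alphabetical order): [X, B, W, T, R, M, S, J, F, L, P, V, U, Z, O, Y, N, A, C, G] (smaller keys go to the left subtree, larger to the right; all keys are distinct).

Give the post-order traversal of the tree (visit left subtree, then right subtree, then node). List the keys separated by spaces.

A C G F L J N O P M S R U V T W B Y Z X

Insert X: tree is empty, so X becomes the root.
Insert B: B < X → go left. Place as left child of X.
Insert W: W < X → go left; W > B → go right. Place as right child of B.
Insert T: T < X → go left; T > B → go right; T < W → go left. Place as left child of W.
Insert R: R < X → go left; R > B → go right; R < W → go left; R < T → go left. Place as left child of T.
Insert M: M < X → go left; M > B → go right; M < W → go left; M < T → go left; M < R → go left. Place as left child of R.
Insert S: S < X → go left; S > B → go right; S < W → go left; S < T → go left; S > R → go right. Place as right child of R.
Insert J: J < X → go left; J > B → go right; J < W → go left; J < T → go left; J < R → go left; J < M → go left. Place as left child of M.
Insert F: F < X → go left; F > B → go right; F < W → go left; F < T → go left; F < R → go left; F < M → go left; F < J → go left. Place as left child of J.
Insert L: L < X → go left; L > B → go right; L < W → go left; L < T → go left; L < R → go left; L < M → go left; L > J → go right. Place as right child of J.
Insert P: P < X → go left; P > B → go right; P < W → go left; P < T → go left; P < R → go left; P > M → go right. Place as right child of M.
Insert V: V < X → go left; V > B → go right; V < W → go left; V > T → go right. Place as right child of T.
Insert U: U < X → go left; U > B → go right; U < W → go left; U > T → go right; U < V → go left. Place as left child of V.
Insert Z: Z > X → go right. Place as right child of X.
Insert O: O < X → go left; O > B → go right; O < W → go left; O < T → go left; O < R → go left; O > M → go right; O < P → go left. Place as left child of P.
Insert Y: Y > X → go right; Y < Z → go left. Place as left child of Z.
Insert N: N < X → go left; N > B → go right; N < W → go left; N < T → go left; N < R → go left; N > M → go right; N < P → go left; N < O → go left. Place as left child of O.
Insert A: A < X → go left; A < B → go left. Place as left child of B.
Insert C: C < X → go left; C > B → go right; C < W → go left; C < T → go left; C < R → go left; C < M → go left; C < J → go left; C < F → go left. Place as left child of F.
Insert G: G < X → go left; G > B → go right; G < W → go left; G < T → go left; G < R → go left; G < M → go left; G < J → go left; G > F → go right. Place as right child of F.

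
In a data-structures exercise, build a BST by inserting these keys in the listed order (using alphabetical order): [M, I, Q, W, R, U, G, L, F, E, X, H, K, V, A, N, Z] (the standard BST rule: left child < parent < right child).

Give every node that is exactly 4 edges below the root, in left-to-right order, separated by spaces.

M: root
I: left child of M (depth 1)
Q: right child of M (depth 1)
W: right child of Q (depth 2)
R: left child of W (depth 3)
U: right child of R (depth 4)
G: left child of I (depth 2)
L: right child of I (depth 2)
F: left child of G (depth 3)
E: left child of F (depth 4)
X: right child of W (depth 3)
H: right child of G (depth 3)
K: left child of L (depth 3)
V: right child of U (depth 5)
A: left child of E (depth 5)
N: left child of Q (depth 2)
Z: right child of X (depth 4)

E U Z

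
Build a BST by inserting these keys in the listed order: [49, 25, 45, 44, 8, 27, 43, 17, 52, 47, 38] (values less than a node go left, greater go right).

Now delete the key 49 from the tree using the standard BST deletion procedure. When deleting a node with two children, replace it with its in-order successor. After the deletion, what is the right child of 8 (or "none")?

17

Resulting structure (node: left, right):
  49: L=25, R=52
  25: L=8, R=45
  45: L=44, R=47
  44: L=27, R=–
  8: L=–, R=17
  27: L=–, R=43
  43: L=38, R=–
  17: L=–, R=–
  52: L=–, R=–
  47: L=–, R=–
  38: L=–, R=–

Delete 49 (two children — replace with in-order successor).
After deletion, 8's right child: 17.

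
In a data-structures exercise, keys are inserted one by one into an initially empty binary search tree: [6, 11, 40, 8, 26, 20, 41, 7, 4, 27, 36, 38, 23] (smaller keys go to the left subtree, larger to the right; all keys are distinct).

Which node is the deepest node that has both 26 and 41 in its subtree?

6: root
11: right child of 6 (depth 1)
40: right child of 11 (depth 2)
8: left child of 11 (depth 2)
26: left child of 40 (depth 3)
20: left child of 26 (depth 4)
41: right child of 40 (depth 3)
7: left child of 8 (depth 3)
4: left child of 6 (depth 1)
27: right child of 26 (depth 4)
36: right child of 27 (depth 5)
38: right child of 36 (depth 6)
23: right child of 20 (depth 5)

Path to 26: 6 → 11 → 40 → 26
Path to 41: 6 → 11 → 40 → 41
The paths share a prefix ending at 40, then split left and right.

40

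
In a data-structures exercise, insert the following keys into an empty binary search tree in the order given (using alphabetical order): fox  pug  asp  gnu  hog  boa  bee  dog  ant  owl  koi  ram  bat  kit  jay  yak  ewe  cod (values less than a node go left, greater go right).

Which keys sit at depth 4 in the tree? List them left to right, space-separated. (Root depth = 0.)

bat cod ewe owl

Insert fox: tree is empty, so fox becomes the root.
Insert pug: pug > fox → go right. Place as right child of fox.
Insert asp: asp < fox → go left. Place as left child of fox.
Insert gnu: gnu > fox → go right; gnu < pug → go left. Place as left child of pug.
Insert hog: hog > fox → go right; hog < pug → go left; hog > gnu → go right. Place as right child of gnu.
Insert boa: boa < fox → go left; boa > asp → go right. Place as right child of asp.
Insert bee: bee < fox → go left; bee > asp → go right; bee < boa → go left. Place as left child of boa.
Insert dog: dog < fox → go left; dog > asp → go right; dog > boa → go right. Place as right child of boa.
Insert ant: ant < fox → go left; ant < asp → go left. Place as left child of asp.
Insert owl: owl > fox → go right; owl < pug → go left; owl > gnu → go right; owl > hog → go right. Place as right child of hog.
Insert koi: koi > fox → go right; koi < pug → go left; koi > gnu → go right; koi > hog → go right; koi < owl → go left. Place as left child of owl.
Insert ram: ram > fox → go right; ram > pug → go right. Place as right child of pug.
Insert bat: bat < fox → go left; bat > asp → go right; bat < boa → go left; bat < bee → go left. Place as left child of bee.
Insert kit: kit > fox → go right; kit < pug → go left; kit > gnu → go right; kit > hog → go right; kit < owl → go left; kit < koi → go left. Place as left child of koi.
Insert jay: jay > fox → go right; jay < pug → go left; jay > gnu → go right; jay > hog → go right; jay < owl → go left; jay < koi → go left; jay < kit → go left. Place as left child of kit.
Insert yak: yak > fox → go right; yak > pug → go right; yak > ram → go right. Place as right child of ram.
Insert ewe: ewe < fox → go left; ewe > asp → go right; ewe > boa → go right; ewe > dog → go right. Place as right child of dog.
Insert cod: cod < fox → go left; cod > asp → go right; cod > boa → go right; cod < dog → go left. Place as left child of dog.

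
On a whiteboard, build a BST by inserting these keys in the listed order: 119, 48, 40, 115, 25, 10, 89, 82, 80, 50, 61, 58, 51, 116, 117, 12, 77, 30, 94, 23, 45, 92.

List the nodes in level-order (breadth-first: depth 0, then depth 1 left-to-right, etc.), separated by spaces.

119: root
48: left child of 119 (depth 1)
40: left child of 48 (depth 2)
115: right child of 48 (depth 2)
25: left child of 40 (depth 3)
10: left child of 25 (depth 4)
89: left child of 115 (depth 3)
82: left child of 89 (depth 4)
80: left child of 82 (depth 5)
50: left child of 80 (depth 6)
61: right child of 50 (depth 7)
58: left child of 61 (depth 8)
51: left child of 58 (depth 9)
116: right child of 115 (depth 3)
117: right child of 116 (depth 4)
12: right child of 10 (depth 5)
77: right child of 61 (depth 8)
30: right child of 25 (depth 4)
94: right child of 89 (depth 4)
23: right child of 12 (depth 6)
45: right child of 40 (depth 3)
92: left child of 94 (depth 5)

119 48 40 115 25 45 89 116 10 30 82 94 117 12 80 92 23 50 61 58 77 51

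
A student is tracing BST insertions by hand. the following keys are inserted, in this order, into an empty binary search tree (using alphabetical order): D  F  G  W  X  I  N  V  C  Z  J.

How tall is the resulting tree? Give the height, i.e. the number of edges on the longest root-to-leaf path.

6

Resulting structure (node: left, right):
  D: L=C, R=F
  F: L=–, R=G
  G: L=–, R=W
  W: L=I, R=X
  X: L=–, R=Z
  I: L=–, R=N
  N: L=J, R=V
  V: L=–, R=–
  C: L=–, R=–
  Z: L=–, R=–
  J: L=–, R=–

The deepest node is V at depth 6.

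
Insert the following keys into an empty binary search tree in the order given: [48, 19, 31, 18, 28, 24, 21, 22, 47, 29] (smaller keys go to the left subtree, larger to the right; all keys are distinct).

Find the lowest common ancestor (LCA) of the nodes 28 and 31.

Insert 48: tree is empty, so 48 becomes the root.
Insert 19: 19 < 48 → go left. Place as left child of 48.
Insert 31: 31 < 48 → go left; 31 > 19 → go right. Place as right child of 19.
Insert 18: 18 < 48 → go left; 18 < 19 → go left. Place as left child of 19.
Insert 28: 28 < 48 → go left; 28 > 19 → go right; 28 < 31 → go left. Place as left child of 31.
Insert 24: 24 < 48 → go left; 24 > 19 → go right; 24 < 31 → go left; 24 < 28 → go left. Place as left child of 28.
Insert 21: 21 < 48 → go left; 21 > 19 → go right; 21 < 31 → go left; 21 < 28 → go left; 21 < 24 → go left. Place as left child of 24.
Insert 22: 22 < 48 → go left; 22 > 19 → go right; 22 < 31 → go left; 22 < 28 → go left; 22 < 24 → go left; 22 > 21 → go right. Place as right child of 21.
Insert 47: 47 < 48 → go left; 47 > 19 → go right; 47 > 31 → go right. Place as right child of 31.
Insert 29: 29 < 48 → go left; 29 > 19 → go right; 29 < 31 → go left; 29 > 28 → go right. Place as right child of 28.

Path to 28: 48 → 19 → 31 → 28
Path to 31: 48 → 19 → 31
31 lies on both paths and is an ancestor of the other node.

31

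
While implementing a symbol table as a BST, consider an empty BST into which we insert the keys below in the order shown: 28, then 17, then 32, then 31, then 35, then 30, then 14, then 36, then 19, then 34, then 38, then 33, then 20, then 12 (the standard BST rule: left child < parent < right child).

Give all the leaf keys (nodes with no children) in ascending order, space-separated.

12 20 30 33 38

Insert 28: tree is empty, so 28 becomes the root.
Insert 17: 17 < 28 → go left. Place as left child of 28.
Insert 32: 32 > 28 → go right. Place as right child of 28.
Insert 31: 31 > 28 → go right; 31 < 32 → go left. Place as left child of 32.
Insert 35: 35 > 28 → go right; 35 > 32 → go right. Place as right child of 32.
Insert 30: 30 > 28 → go right; 30 < 32 → go left; 30 < 31 → go left. Place as left child of 31.
Insert 14: 14 < 28 → go left; 14 < 17 → go left. Place as left child of 17.
Insert 36: 36 > 28 → go right; 36 > 32 → go right; 36 > 35 → go right. Place as right child of 35.
Insert 19: 19 < 28 → go left; 19 > 17 → go right. Place as right child of 17.
Insert 34: 34 > 28 → go right; 34 > 32 → go right; 34 < 35 → go left. Place as left child of 35.
Insert 38: 38 > 28 → go right; 38 > 32 → go right; 38 > 35 → go right; 38 > 36 → go right. Place as right child of 36.
Insert 33: 33 > 28 → go right; 33 > 32 → go right; 33 < 35 → go left; 33 < 34 → go left. Place as left child of 34.
Insert 20: 20 < 28 → go left; 20 > 17 → go right; 20 > 19 → go right. Place as right child of 19.
Insert 12: 12 < 28 → go left; 12 < 17 → go left; 12 < 14 → go left. Place as left child of 14.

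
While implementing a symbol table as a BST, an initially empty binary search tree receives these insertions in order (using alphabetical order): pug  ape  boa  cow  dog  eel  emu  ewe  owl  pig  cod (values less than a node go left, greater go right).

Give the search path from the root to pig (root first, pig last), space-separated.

pug: root
ape: left child of pug (depth 1)
boa: right child of ape (depth 2)
cow: right child of boa (depth 3)
dog: right child of cow (depth 4)
eel: right child of dog (depth 5)
emu: right child of eel (depth 6)
ewe: right child of emu (depth 7)
owl: right child of ewe (depth 8)
pig: right child of owl (depth 9)
cod: left child of cow (depth 4)

pug ape boa cow dog eel emu ewe owl pig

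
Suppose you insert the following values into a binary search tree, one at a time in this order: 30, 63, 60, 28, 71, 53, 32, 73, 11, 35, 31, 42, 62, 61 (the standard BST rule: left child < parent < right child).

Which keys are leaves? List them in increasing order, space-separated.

11 31 42 61 73

30: root
63: right child of 30 (depth 1)
60: left child of 63 (depth 2)
28: left child of 30 (depth 1)
71: right child of 63 (depth 2)
53: left child of 60 (depth 3)
32: left child of 53 (depth 4)
73: right child of 71 (depth 3)
11: left child of 28 (depth 2)
35: right child of 32 (depth 5)
31: left child of 32 (depth 5)
42: right child of 35 (depth 6)
62: right child of 60 (depth 3)
61: left child of 62 (depth 4)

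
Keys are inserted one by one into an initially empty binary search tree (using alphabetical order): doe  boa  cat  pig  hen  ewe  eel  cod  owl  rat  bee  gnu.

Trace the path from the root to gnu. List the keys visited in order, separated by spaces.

Insert doe: tree is empty, so doe becomes the root.
Insert boa: boa < doe → go left. Place as left child of doe.
Insert cat: cat < doe → go left; cat > boa → go right. Place as right child of boa.
Insert pig: pig > doe → go right. Place as right child of doe.
Insert hen: hen > doe → go right; hen < pig → go left. Place as left child of pig.
Insert ewe: ewe > doe → go right; ewe < pig → go left; ewe < hen → go left. Place as left child of hen.
Insert eel: eel > doe → go right; eel < pig → go left; eel < hen → go left; eel < ewe → go left. Place as left child of ewe.
Insert cod: cod < doe → go left; cod > boa → go right; cod > cat → go right. Place as right child of cat.
Insert owl: owl > doe → go right; owl < pig → go left; owl > hen → go right. Place as right child of hen.
Insert rat: rat > doe → go right; rat > pig → go right. Place as right child of pig.
Insert bee: bee < doe → go left; bee < boa → go left. Place as left child of boa.
Insert gnu: gnu > doe → go right; gnu < pig → go left; gnu < hen → go left; gnu > ewe → go right. Place as right child of ewe.

doe pig hen ewe gnu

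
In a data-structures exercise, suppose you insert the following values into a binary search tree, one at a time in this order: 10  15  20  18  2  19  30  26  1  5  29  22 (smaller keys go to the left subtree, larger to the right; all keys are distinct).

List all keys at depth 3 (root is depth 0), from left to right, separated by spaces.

Insert 10: tree is empty, so 10 becomes the root.
Insert 15: 15 > 10 → go right. Place as right child of 10.
Insert 20: 20 > 10 → go right; 20 > 15 → go right. Place as right child of 15.
Insert 18: 18 > 10 → go right; 18 > 15 → go right; 18 < 20 → go left. Place as left child of 20.
Insert 2: 2 < 10 → go left. Place as left child of 10.
Insert 19: 19 > 10 → go right; 19 > 15 → go right; 19 < 20 → go left; 19 > 18 → go right. Place as right child of 18.
Insert 30: 30 > 10 → go right; 30 > 15 → go right; 30 > 20 → go right. Place as right child of 20.
Insert 26: 26 > 10 → go right; 26 > 15 → go right; 26 > 20 → go right; 26 < 30 → go left. Place as left child of 30.
Insert 1: 1 < 10 → go left; 1 < 2 → go left. Place as left child of 2.
Insert 5: 5 < 10 → go left; 5 > 2 → go right. Place as right child of 2.
Insert 29: 29 > 10 → go right; 29 > 15 → go right; 29 > 20 → go right; 29 < 30 → go left; 29 > 26 → go right. Place as right child of 26.
Insert 22: 22 > 10 → go right; 22 > 15 → go right; 22 > 20 → go right; 22 < 30 → go left; 22 < 26 → go left. Place as left child of 26.

18 30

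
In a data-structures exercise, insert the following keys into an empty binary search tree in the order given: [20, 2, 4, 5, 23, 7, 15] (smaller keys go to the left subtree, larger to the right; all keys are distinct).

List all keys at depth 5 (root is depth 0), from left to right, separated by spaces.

20: root
2: left child of 20 (depth 1)
4: right child of 2 (depth 2)
5: right child of 4 (depth 3)
23: right child of 20 (depth 1)
7: right child of 5 (depth 4)
15: right child of 7 (depth 5)

15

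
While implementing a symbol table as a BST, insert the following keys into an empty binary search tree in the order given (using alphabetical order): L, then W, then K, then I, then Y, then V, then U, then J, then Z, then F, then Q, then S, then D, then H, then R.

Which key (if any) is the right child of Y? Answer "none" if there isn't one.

Z

L: root
W: right child of L (depth 1)
K: left child of L (depth 1)
I: left child of K (depth 2)
Y: right child of W (depth 2)
V: left child of W (depth 2)
U: left child of V (depth 3)
J: right child of I (depth 3)
Z: right child of Y (depth 3)
F: left child of I (depth 3)
Q: left child of U (depth 4)
S: right child of Q (depth 5)
D: left child of F (depth 4)
H: right child of F (depth 4)
R: left child of S (depth 6)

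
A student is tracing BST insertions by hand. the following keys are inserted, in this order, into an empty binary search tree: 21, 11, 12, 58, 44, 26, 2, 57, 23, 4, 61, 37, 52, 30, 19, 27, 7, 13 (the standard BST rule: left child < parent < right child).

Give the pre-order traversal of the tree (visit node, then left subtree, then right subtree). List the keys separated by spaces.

21 11 2 4 7 12 19 13 58 44 26 23 37 30 27 57 52 61

Insert 21: tree is empty, so 21 becomes the root.
Insert 11: 11 < 21 → go left. Place as left child of 21.
Insert 12: 12 < 21 → go left; 12 > 11 → go right. Place as right child of 11.
Insert 58: 58 > 21 → go right. Place as right child of 21.
Insert 44: 44 > 21 → go right; 44 < 58 → go left. Place as left child of 58.
Insert 26: 26 > 21 → go right; 26 < 58 → go left; 26 < 44 → go left. Place as left child of 44.
Insert 2: 2 < 21 → go left; 2 < 11 → go left. Place as left child of 11.
Insert 57: 57 > 21 → go right; 57 < 58 → go left; 57 > 44 → go right. Place as right child of 44.
Insert 23: 23 > 21 → go right; 23 < 58 → go left; 23 < 44 → go left; 23 < 26 → go left. Place as left child of 26.
Insert 4: 4 < 21 → go left; 4 < 11 → go left; 4 > 2 → go right. Place as right child of 2.
Insert 61: 61 > 21 → go right; 61 > 58 → go right. Place as right child of 58.
Insert 37: 37 > 21 → go right; 37 < 58 → go left; 37 < 44 → go left; 37 > 26 → go right. Place as right child of 26.
Insert 52: 52 > 21 → go right; 52 < 58 → go left; 52 > 44 → go right; 52 < 57 → go left. Place as left child of 57.
Insert 30: 30 > 21 → go right; 30 < 58 → go left; 30 < 44 → go left; 30 > 26 → go right; 30 < 37 → go left. Place as left child of 37.
Insert 19: 19 < 21 → go left; 19 > 11 → go right; 19 > 12 → go right. Place as right child of 12.
Insert 27: 27 > 21 → go right; 27 < 58 → go left; 27 < 44 → go left; 27 > 26 → go right; 27 < 37 → go left; 27 < 30 → go left. Place as left child of 30.
Insert 7: 7 < 21 → go left; 7 < 11 → go left; 7 > 2 → go right; 7 > 4 → go right. Place as right child of 4.
Insert 13: 13 < 21 → go left; 13 > 11 → go right; 13 > 12 → go right; 13 < 19 → go left. Place as left child of 19.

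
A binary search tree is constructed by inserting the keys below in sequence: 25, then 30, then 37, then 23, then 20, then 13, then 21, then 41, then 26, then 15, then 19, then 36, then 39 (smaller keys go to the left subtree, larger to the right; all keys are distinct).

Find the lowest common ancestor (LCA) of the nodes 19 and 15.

15

Insert 25: tree is empty, so 25 becomes the root.
Insert 30: 30 > 25 → go right. Place as right child of 25.
Insert 37: 37 > 25 → go right; 37 > 30 → go right. Place as right child of 30.
Insert 23: 23 < 25 → go left. Place as left child of 25.
Insert 20: 20 < 25 → go left; 20 < 23 → go left. Place as left child of 23.
Insert 13: 13 < 25 → go left; 13 < 23 → go left; 13 < 20 → go left. Place as left child of 20.
Insert 21: 21 < 25 → go left; 21 < 23 → go left; 21 > 20 → go right. Place as right child of 20.
Insert 41: 41 > 25 → go right; 41 > 30 → go right; 41 > 37 → go right. Place as right child of 37.
Insert 26: 26 > 25 → go right; 26 < 30 → go left. Place as left child of 30.
Insert 15: 15 < 25 → go left; 15 < 23 → go left; 15 < 20 → go left; 15 > 13 → go right. Place as right child of 13.
Insert 19: 19 < 25 → go left; 19 < 23 → go left; 19 < 20 → go left; 19 > 13 → go right; 19 > 15 → go right. Place as right child of 15.
Insert 36: 36 > 25 → go right; 36 > 30 → go right; 36 < 37 → go left. Place as left child of 37.
Insert 39: 39 > 25 → go right; 39 > 30 → go right; 39 > 37 → go right; 39 < 41 → go left. Place as left child of 41.

Path to 19: 25 → 23 → 20 → 13 → 15 → 19
Path to 15: 25 → 23 → 20 → 13 → 15
15 lies on both paths and is an ancestor of the other node.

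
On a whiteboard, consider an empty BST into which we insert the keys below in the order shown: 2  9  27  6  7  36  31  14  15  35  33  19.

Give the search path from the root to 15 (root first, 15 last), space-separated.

2 9 27 14 15

Insert 2: tree is empty, so 2 becomes the root.
Insert 9: 9 > 2 → go right. Place as right child of 2.
Insert 27: 27 > 2 → go right; 27 > 9 → go right. Place as right child of 9.
Insert 6: 6 > 2 → go right; 6 < 9 → go left. Place as left child of 9.
Insert 7: 7 > 2 → go right; 7 < 9 → go left; 7 > 6 → go right. Place as right child of 6.
Insert 36: 36 > 2 → go right; 36 > 9 → go right; 36 > 27 → go right. Place as right child of 27.
Insert 31: 31 > 2 → go right; 31 > 9 → go right; 31 > 27 → go right; 31 < 36 → go left. Place as left child of 36.
Insert 14: 14 > 2 → go right; 14 > 9 → go right; 14 < 27 → go left. Place as left child of 27.
Insert 15: 15 > 2 → go right; 15 > 9 → go right; 15 < 27 → go left; 15 > 14 → go right. Place as right child of 14.
Insert 35: 35 > 2 → go right; 35 > 9 → go right; 35 > 27 → go right; 35 < 36 → go left; 35 > 31 → go right. Place as right child of 31.
Insert 33: 33 > 2 → go right; 33 > 9 → go right; 33 > 27 → go right; 33 < 36 → go left; 33 > 31 → go right; 33 < 35 → go left. Place as left child of 35.
Insert 19: 19 > 2 → go right; 19 > 9 → go right; 19 < 27 → go left; 19 > 14 → go right; 19 > 15 → go right. Place as right child of 15.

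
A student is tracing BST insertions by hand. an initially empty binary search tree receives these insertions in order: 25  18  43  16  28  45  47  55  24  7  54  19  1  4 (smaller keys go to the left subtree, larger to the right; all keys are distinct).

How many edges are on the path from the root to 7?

3

25: root
18: left child of 25 (depth 1)
43: right child of 25 (depth 1)
16: left child of 18 (depth 2)
28: left child of 43 (depth 2)
45: right child of 43 (depth 2)
47: right child of 45 (depth 3)
55: right child of 47 (depth 4)
24: right child of 18 (depth 2)
7: left child of 16 (depth 3)
54: left child of 55 (depth 5)
19: left child of 24 (depth 3)
1: left child of 7 (depth 4)
4: right child of 1 (depth 5)

Path to 7: 25 → 18 → 16 → 7, which is 3 edges.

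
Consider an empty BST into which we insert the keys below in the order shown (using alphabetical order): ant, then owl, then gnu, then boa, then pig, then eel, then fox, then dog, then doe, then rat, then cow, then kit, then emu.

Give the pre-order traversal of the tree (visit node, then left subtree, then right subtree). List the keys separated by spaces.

Insert ant: tree is empty, so ant becomes the root.
Insert owl: owl > ant → go right. Place as right child of ant.
Insert gnu: gnu > ant → go right; gnu < owl → go left. Place as left child of owl.
Insert boa: boa > ant → go right; boa < owl → go left; boa < gnu → go left. Place as left child of gnu.
Insert pig: pig > ant → go right; pig > owl → go right. Place as right child of owl.
Insert eel: eel > ant → go right; eel < owl → go left; eel < gnu → go left; eel > boa → go right. Place as right child of boa.
Insert fox: fox > ant → go right; fox < owl → go left; fox < gnu → go left; fox > boa → go right; fox > eel → go right. Place as right child of eel.
Insert dog: dog > ant → go right; dog < owl → go left; dog < gnu → go left; dog > boa → go right; dog < eel → go left. Place as left child of eel.
Insert doe: doe > ant → go right; doe < owl → go left; doe < gnu → go left; doe > boa → go right; doe < eel → go left; doe < dog → go left. Place as left child of dog.
Insert rat: rat > ant → go right; rat > owl → go right; rat > pig → go right. Place as right child of pig.
Insert cow: cow > ant → go right; cow < owl → go left; cow < gnu → go left; cow > boa → go right; cow < eel → go left; cow < dog → go left; cow < doe → go left. Place as left child of doe.
Insert kit: kit > ant → go right; kit < owl → go left; kit > gnu → go right. Place as right child of gnu.
Insert emu: emu > ant → go right; emu < owl → go left; emu < gnu → go left; emu > boa → go right; emu > eel → go right; emu < fox → go left. Place as left child of fox.

ant owl gnu boa eel dog doe cow fox emu kit pig rat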